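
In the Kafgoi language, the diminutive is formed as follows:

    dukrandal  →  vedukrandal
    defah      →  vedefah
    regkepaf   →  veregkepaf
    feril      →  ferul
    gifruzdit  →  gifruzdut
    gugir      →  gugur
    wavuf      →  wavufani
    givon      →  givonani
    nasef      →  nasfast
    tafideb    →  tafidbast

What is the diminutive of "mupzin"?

dukrandal and feril both end in -l yet inflect differently (vedukrandal, ferul), so the final letter is not what conditions the rule; the last vowel is.
"mupzin" has last vowel 'i'. The stems whose last vowel is 'i' (feril → ferul, gifruzdit → gifruzdut, gugir → gugur) change the last vowel to 'u'.
So mupzin → mupzun.

mupzun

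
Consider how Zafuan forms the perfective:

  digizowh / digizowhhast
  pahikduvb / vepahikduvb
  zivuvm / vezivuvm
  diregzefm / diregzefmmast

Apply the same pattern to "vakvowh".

vakvowhhast

zivuvm and diregzefm both end in -m yet inflect differently (vezivuvm, diregzefmmast), so the final letter is not what conditions the rule; the second-to-last letter is.
"vakvowh" has second-to-last letter 'w'. The one such stem in the data (digizowh → digizowhhast) doubles the final consonant and adds -ast (as does diregzefm), so the same rule applies.
The other pattern: stems whose second-to-last letter is 'v' add the prefix ve-.
So vakvowh → vakvowhhast.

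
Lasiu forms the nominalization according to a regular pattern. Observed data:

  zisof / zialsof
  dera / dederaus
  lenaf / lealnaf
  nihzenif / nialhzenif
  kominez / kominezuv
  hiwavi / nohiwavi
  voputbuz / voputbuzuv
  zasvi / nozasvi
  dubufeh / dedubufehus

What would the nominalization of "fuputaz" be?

dera and lenaf both have last vowel 'a' yet inflect differently (dederaus, lealnaf), so the last vowel is not what conditions the rule; the final letter is.
"fuputaz" ends in -z. The stems ending in -z (voputbuz → voputbuzuv, kominez → kominezuv) add -uv.
The other patterns: stems ending in -a or -h add de- … -us around the stem; stems ending in -f insert -al- after the first vowel; stems ending in -i add the prefix no-.
So fuputaz → fuputazuv.

fuputazuv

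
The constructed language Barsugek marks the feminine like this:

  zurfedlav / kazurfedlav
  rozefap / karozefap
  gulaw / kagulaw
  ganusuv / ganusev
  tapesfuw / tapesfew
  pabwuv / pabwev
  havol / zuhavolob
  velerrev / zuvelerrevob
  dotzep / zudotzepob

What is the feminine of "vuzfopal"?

kavuzfopal

zurfedlav and ganusuv both end in -v yet inflect differently (kazurfedlav, ganusev), so the final letter is not what conditions the rule; the last vowel is.
"vuzfopal" has last vowel 'a'. The stems whose last vowel is 'a' (zurfedlav → kazurfedlav, rozefap → karozefap, gulaw → kagulaw) add the prefix ka-.
The other patterns: stems whose last vowel is 'u' change the last vowel to 'e'; stems whose last vowel is 'e' or 'o' add zu- … -ob around the stem.
So vuzfopal → kavuzfopal.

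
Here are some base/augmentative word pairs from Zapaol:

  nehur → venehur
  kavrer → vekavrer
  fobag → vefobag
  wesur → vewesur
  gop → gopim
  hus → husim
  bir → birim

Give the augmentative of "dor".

nehur and bir both end in -r yet inflect differently (venehur, birim), so the final letter is not what conditions the rule; the number of vowels is.
"dor" has 1 vowel. The stems with 1 vowel (gop → gopim, hus → husim, bir → birim) add -im.
The other pattern: stems with 2 vowels add the prefix ve-.
So dor → dorim.

dorim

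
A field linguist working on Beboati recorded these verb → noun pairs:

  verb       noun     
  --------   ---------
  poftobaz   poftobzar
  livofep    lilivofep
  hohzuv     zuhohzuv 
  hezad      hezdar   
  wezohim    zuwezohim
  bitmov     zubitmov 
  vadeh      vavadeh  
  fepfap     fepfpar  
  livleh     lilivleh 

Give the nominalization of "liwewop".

fepfap and livofep both end in -p yet inflect differently (fepfpar, lilivofep), so the final letter is not what conditions the rule; the last vowel is.
"liwewop" has last vowel 'o'. The one such stem in the data (bitmov → zubitmov) adds the prefix zu-, so the same rule applies.
The other patterns: stems whose last vowel is 'a' delete the last vowel and add -ar; stems whose last vowel is 'e' repeat the first consonant+vowel as a prefix.
So liwewop → zuliwewop.

zuliwewop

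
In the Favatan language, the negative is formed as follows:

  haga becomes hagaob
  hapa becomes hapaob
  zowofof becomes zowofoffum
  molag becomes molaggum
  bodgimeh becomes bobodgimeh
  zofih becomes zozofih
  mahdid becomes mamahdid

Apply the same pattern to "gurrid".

gugurrid

"gurrid" ends in -d. The one such stem in the data (mahdid → mamahdid) repeats the first consonant+vowel as a prefix (as do bodgimeh, zofih), so the same rule applies.
So gurrid → gugurrid.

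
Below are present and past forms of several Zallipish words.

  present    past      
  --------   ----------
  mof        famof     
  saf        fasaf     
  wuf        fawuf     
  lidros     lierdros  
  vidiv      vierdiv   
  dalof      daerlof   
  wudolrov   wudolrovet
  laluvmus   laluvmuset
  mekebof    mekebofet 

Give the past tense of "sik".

fasik

mof and dalof both end in -f yet inflect differently (famof, daerlof), so the final letter is not what conditions the rule; the number of vowels is.
"sik" has 1 vowel. The stems with 1 vowel (mof → famof, saf → fasaf, wuf → fawuf) add the prefix fa-.
So sik → fasik.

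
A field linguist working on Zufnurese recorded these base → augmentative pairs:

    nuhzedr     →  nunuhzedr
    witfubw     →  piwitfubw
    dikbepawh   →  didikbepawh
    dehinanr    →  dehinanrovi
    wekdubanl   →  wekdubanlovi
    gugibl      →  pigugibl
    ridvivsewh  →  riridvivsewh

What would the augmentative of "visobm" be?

gugibl and wekdubanl both end in -l yet inflect differently (pigugibl, wekdubanlovi), so the final letter is not what conditions the rule; the second-to-last letter is.
"visobm" has second-to-last letter 'b'. The stems whose second-to-last letter is 'b' (gugibl → pigugibl, witfubw → piwitfubw) add the prefix pi-.
The other patterns: stems whose second-to-last letter is 'n' add -ovi; stems whose second-to-last letter is 'd' or 'w' repeat the first consonant+vowel as a prefix.
So visobm → pivisobm.

pivisobm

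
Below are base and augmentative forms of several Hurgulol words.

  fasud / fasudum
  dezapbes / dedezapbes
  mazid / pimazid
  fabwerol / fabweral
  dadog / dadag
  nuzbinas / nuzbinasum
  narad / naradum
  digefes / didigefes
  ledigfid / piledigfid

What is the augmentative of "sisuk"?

sisukum

narad and mazid both end in -d yet inflect differently (naradum, pimazid), so the final letter is not what conditions the rule; the last vowel is.
"sisuk" has last vowel 'u'. The one such stem in the data (fasud → fasudum) adds -um, so the same rule applies.
The other patterns: stems whose last vowel is 'o' change the last vowel to 'a'; stems whose last vowel is 'i' add the prefix pi-; stems whose last vowel is 'e' repeat the first consonant+vowel as a prefix.
So sisuk → sisukum.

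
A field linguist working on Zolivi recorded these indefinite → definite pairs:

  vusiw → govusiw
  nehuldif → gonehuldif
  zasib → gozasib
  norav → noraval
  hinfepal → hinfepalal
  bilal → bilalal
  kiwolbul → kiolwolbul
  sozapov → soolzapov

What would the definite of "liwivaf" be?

hinfepal and kiwolbul both end in -l yet inflect differently (hinfepalal, kiolwolbul), so the final letter is not what conditions the rule; the last vowel is.
"liwivaf" has last vowel 'a'. The stems whose last vowel is 'a' (norav → noraval, hinfepal → hinfepalal, bilal → bilalal) add -al.
So liwivaf → liwivafal.

liwivafal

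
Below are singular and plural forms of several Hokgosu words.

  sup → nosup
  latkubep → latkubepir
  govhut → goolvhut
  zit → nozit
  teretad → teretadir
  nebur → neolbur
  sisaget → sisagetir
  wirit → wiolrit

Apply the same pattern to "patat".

zit and govhut both end in -t yet inflect differently (nozit, goolvhut), so the final letter is not what conditions the rule; the number of vowels is.
"patat" has 2 vowels. The stems with 2 vowels (govhut → goolvhut, wirit → wiolrit, nebur → neolbur) insert -ol- after the first vowel.
So patat → paoltat.

paoltat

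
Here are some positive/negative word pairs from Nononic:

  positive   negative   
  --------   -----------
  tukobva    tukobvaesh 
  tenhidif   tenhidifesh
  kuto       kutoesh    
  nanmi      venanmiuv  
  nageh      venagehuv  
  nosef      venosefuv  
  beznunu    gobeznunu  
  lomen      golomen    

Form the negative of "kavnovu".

"kavnovu" begins with k-. The one such stem in the data (kuto → kutoesh) adds -esh, so the same rule applies.
The other patterns: stems beginning with n- add ve- … -uv around the stem; stems beginning with b- or l- add the prefix go-.
So kavnovu → kavnovuesh.

kavnovuesh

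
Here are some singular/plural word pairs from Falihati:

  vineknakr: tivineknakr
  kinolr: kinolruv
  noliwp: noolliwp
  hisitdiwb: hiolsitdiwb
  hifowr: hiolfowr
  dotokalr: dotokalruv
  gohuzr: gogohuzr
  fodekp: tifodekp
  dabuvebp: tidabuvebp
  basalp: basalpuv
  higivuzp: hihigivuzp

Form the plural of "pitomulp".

pitomulpuv

higivuzp and basalp both end in -p yet inflect differently (hihigivuzp, basalpuv), so the final letter is not what conditions the rule; the second-to-last letter is.
"pitomulp" has second-to-last letter 'l'. The stems whose second-to-last letter is 'l' (basalp → basalpuv, kinolr → kinolruv, dotokalr → dotokalruv) add -uv.
The other patterns: stems whose second-to-last letter is 'z' repeat the first consonant+vowel as a prefix; stems whose second-to-last letter is 'w' insert -ol- after the first vowel; stems whose second-to-last letter is 'b' or 'k' add the prefix ti-.
So pitomulp → pitomulpuv.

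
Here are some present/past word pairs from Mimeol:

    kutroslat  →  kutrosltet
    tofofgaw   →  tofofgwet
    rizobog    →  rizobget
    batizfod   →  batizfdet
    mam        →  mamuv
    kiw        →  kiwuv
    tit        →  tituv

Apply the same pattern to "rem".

remuv

tofofgaw and kiw both end in -w yet inflect differently (tofofgwet, kiwuv), so the final letter is not what conditions the rule; the number of vowels is.
"rem" has 1 vowel. The stems with 1 vowel (mam → mamuv, kiw → kiwuv, tit → tituv) add -uv.
The other pattern: stems with 3 vowels delete the last vowel and add -et.
So rem → remuv.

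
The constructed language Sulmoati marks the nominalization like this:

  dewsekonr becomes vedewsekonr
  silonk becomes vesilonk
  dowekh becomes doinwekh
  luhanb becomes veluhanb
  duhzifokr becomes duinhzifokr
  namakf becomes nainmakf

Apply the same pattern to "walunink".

vewalunink

"walunink" has second-to-last letter 'n'. The stems whose second-to-last letter is 'n' (silonk → vesilonk, luhanb → veluhanb, dewsekonr → vedewsekonr) add the prefix ve-.
The other pattern: stems whose second-to-last letter is 'k' insert -in- after the first vowel.
So walunink → vewalunink.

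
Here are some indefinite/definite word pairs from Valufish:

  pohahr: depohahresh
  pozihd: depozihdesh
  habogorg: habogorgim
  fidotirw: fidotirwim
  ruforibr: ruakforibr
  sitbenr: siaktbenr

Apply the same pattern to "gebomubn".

geakbomubn

"gebomubn" has second-to-last letter 'b'. The one such stem in the data (ruforibr → ruakforibr) inserts -ak- after the first vowel (as does sitbenr), so the same rule applies.
The other patterns: stems whose second-to-last letter is 'h' add de- … -esh around the stem; stems whose second-to-last letter is 'r' add -im.
So gebomubn → geakbomubn.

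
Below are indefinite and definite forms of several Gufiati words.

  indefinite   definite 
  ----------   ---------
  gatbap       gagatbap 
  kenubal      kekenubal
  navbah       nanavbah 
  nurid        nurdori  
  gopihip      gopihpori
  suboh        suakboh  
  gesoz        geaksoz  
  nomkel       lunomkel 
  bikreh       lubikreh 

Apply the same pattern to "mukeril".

mukerlori

"mukeril" has last vowel 'i'. The stems whose last vowel is 'i' (nurid → nurdori, gopihip → gopihpori) delete the last vowel and add -ori.
The other patterns: stems whose last vowel is 'a' repeat the first consonant+vowel as a prefix; stems whose last vowel is 'o' insert -ak- after the first vowel; stems whose last vowel is 'e' add the prefix lu-.
So mukeril → mukerlori.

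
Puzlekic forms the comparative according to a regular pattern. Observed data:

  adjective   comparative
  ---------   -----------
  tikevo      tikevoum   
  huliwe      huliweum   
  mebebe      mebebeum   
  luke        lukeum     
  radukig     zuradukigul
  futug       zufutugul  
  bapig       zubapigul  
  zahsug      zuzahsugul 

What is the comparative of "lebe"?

"lebe" ends in -e. The stems ending in -e (mebebe → mebebeum, luke → lukeum, huliwe → huliweum) add -um.
So lebe → lebeum.

lebeum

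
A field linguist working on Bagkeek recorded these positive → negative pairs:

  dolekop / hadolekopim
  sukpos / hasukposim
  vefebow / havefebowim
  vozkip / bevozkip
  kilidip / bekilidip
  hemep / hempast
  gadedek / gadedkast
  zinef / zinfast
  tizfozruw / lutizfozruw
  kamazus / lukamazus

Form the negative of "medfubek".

medfubkast

dolekop and vozkip both end in -p yet inflect differently (hadolekopim, bevozkip), so the final letter is not what conditions the rule; the last vowel is.
"medfubek" has last vowel 'e'. The stems whose last vowel is 'e' (hemep → hempast, gadedek → gadedkast, zinef → zinfast) delete the last vowel and add -ast.
So medfubek → medfubkast.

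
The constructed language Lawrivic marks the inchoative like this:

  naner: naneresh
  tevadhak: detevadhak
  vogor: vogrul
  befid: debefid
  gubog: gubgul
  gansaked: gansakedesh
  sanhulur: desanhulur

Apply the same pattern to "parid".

naner and vogor both end in -r yet inflect differently (naneresh, vogrul), so the final letter is not what conditions the rule; the last vowel is.
"parid" has last vowel 'i'. The one such stem in the data (befid → debefid) adds the prefix de-, so the same rule applies.
The other patterns: stems whose last vowel is 'e' add -esh; stems whose last vowel is 'o' delete the last vowel and add -ul.
So parid → deparid.

deparid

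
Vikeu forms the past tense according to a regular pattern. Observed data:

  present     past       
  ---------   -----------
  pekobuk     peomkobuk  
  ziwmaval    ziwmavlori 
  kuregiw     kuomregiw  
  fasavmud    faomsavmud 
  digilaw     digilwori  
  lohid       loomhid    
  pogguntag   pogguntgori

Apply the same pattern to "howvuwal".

digilaw and kuregiw both end in -w yet inflect differently (digilwori, kuomregiw), so the final letter is not what conditions the rule; the last vowel is.
"howvuwal" has last vowel 'a'. The stems whose last vowel is 'a' (ziwmaval → ziwmavlori, pogguntag → pogguntgori, digilaw → digilwori) delete the last vowel and add -ori.
So howvuwal → howvuwlori.

howvuwlori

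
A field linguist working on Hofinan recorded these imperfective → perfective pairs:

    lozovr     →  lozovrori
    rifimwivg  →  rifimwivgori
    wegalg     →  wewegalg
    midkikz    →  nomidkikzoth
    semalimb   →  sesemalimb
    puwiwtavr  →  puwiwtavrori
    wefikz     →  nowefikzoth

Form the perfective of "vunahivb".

rifimwivg and wegalg both end in -g yet inflect differently (rifimwivgori, wewegalg), so the final letter is not what conditions the rule; the second-to-last letter is.
"vunahivb" has second-to-last letter 'v'. The stems whose second-to-last letter is 'v' (puwiwtavr → puwiwtavrori, rifimwivg → rifimwivgori, lozovr → lozovrori) add -ori.
So vunahivb → vunahivbori.

vunahivbori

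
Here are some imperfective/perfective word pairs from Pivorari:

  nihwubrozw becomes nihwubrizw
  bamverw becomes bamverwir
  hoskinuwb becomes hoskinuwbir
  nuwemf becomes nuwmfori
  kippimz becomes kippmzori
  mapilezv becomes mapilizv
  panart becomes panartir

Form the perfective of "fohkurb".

bamverw and nihwubrozw both end in -w yet inflect differently (bamverwir, nihwubrizw), so the final letter is not what conditions the rule; the second-to-last letter is.
"fohkurb" has second-to-last letter 'r'. The stems whose second-to-last letter is 'r' (bamverw → bamverwir, panart → panartir) add -ir.
The other patterns: stems whose second-to-last letter is 'm' delete the last vowel and add -ori; stems whose second-to-last letter is 'z' change the last vowel to 'i'.
So fohkurb → fohkurbir.

fohkurbir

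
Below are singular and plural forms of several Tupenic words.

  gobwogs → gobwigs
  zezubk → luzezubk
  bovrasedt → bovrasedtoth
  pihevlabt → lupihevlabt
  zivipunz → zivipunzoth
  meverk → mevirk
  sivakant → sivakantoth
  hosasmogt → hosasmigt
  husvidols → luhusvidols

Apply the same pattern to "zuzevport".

zuzevpirt

pihevlabt and bovrasedt both end in -t yet inflect differently (lupihevlabt, bovrasedtoth), so the final letter is not what conditions the rule; the second-to-last letter is.
"zuzevport" has second-to-last letter 'r'. The one such stem in the data (meverk → mevirk) changes the last vowel to 'i' (as do gobwogs, hosasmogt), so the same rule applies.
So zuzevport → zuzevpirt.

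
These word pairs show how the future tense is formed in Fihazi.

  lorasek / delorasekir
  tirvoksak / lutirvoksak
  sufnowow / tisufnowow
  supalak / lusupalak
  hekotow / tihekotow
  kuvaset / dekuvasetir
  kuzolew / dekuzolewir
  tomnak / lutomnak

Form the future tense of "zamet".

hekotow and kuzolew both end in -w yet inflect differently (tihekotow, dekuzolewir), so the final letter is not what conditions the rule; the last vowel is.
"zamet" has last vowel 'e'. The stems whose last vowel is 'e' (kuzolew → dekuzolewir, lorasek → delorasekir, kuvaset → dekuvasetir) add de- … -ir around the stem.
So zamet → dezametir.

dezametir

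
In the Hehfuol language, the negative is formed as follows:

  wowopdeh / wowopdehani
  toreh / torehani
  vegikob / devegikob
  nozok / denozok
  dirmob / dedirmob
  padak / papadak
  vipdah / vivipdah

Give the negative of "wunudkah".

wuwunudkah

nozok and padak both end in -k yet inflect differently (denozok, papadak), so the final letter is not what conditions the rule; the last vowel is.
"wunudkah" has last vowel 'a'. The stems whose last vowel is 'a' (padak → papadak, vipdah → vivipdah) repeat the first consonant+vowel as a prefix.
So wunudkah → wuwunudkah.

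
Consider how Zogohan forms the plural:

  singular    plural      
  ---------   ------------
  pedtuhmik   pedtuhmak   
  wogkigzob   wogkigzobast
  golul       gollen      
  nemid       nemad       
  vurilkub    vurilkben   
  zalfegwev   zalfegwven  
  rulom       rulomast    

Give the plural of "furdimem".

"furdimem" has last vowel 'e'. The one such stem in the data (zalfegwev → zalfegwven) deletes the last vowel and adds -en (as do vurilkub, golul), so the same rule applies.
The other patterns: stems whose last vowel is 'o' add -ast; stems whose last vowel is 'i' change the last vowel to 'a'.
So furdimem → furdimmen.

furdimmen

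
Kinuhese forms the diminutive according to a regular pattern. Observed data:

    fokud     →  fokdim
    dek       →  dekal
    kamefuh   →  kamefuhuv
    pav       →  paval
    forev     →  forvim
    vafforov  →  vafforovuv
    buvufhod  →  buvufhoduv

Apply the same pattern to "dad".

dadal

"dad" has 1 vowel. The stems with 1 vowel (dek → dekal, pav → paval) add -al.
So dad → dadal.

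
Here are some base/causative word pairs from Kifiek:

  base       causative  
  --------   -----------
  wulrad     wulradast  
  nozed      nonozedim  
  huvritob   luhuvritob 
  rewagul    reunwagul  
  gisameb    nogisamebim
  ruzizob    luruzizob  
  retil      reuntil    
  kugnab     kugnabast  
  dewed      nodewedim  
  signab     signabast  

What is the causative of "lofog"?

gisameb and signab both end in -b yet inflect differently (nogisamebim, signabast), so the final letter is not what conditions the rule; the last vowel is.
"lofog" has last vowel 'o'. The stems whose last vowel is 'o' (huvritob → luhuvritob, ruzizob → luruzizob) add the prefix lu-.
So lofog → lulofog.

lulofog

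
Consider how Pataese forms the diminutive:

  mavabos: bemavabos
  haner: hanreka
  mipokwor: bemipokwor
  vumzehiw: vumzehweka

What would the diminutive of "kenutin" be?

kenutneka

mipokwor and haner both end in -r yet inflect differently (bemipokwor, hanreka), so the final letter is not what conditions the rule; the last vowel is.
"kenutin" has last vowel 'i'. The one such stem in the data (vumzehiw → vumzehweka) deletes the last vowel and adds -eka (as does haner), so the same rule applies.
So kenutin → kenutneka.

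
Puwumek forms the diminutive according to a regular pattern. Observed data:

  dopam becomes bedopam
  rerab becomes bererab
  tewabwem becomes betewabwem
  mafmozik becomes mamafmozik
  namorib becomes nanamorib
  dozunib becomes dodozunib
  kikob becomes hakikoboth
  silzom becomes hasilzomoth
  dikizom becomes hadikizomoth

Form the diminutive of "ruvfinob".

"ruvfinob" has last vowel 'o'. The stems whose last vowel is 'o' (kikob → hakikoboth, silzom → hasilzomoth, dikizom → hadikizomoth) add ha- … -oth around the stem.
The other patterns: stems whose last vowel is 'a' or 'e' add the prefix be-; stems whose last vowel is 'i' repeat the first consonant+vowel as a prefix.
So ruvfinob → haruvfinoboth.

haruvfinoboth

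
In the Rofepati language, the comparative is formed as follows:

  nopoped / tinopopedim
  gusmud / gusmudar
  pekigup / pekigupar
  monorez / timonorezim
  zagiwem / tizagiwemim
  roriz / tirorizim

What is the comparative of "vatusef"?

gusmud and nopoped both end in -d yet inflect differently (gusmudar, tinopopedim), so the final letter is not what conditions the rule; the last vowel is.
"vatusef" has last vowel 'e'. The stems whose last vowel is 'e' (nopoped → tinopopedim, zagiwem → tizagiwemim, monorez → timonorezim) add ti- … -im around the stem.
The other pattern: stems whose last vowel is 'u' add -ar.
So vatusef → tivatusefim.

tivatusefim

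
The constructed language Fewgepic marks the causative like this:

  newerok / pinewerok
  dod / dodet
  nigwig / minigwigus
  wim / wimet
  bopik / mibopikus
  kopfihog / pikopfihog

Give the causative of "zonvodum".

bopik and newerok both end in -k yet inflect differently (mibopikus, pinewerok), so the final letter is not what conditions the rule; the number of vowels is.
"zonvodum" has 3 vowels. The stems with 3 vowels (newerok → pinewerok, kopfihog → pikopfihog) add the prefix pi-.
The other patterns: stems with 1 vowel add -et; stems with 2 vowels add mi- … -us around the stem.
So zonvodum → pizonvodum.

pizonvodum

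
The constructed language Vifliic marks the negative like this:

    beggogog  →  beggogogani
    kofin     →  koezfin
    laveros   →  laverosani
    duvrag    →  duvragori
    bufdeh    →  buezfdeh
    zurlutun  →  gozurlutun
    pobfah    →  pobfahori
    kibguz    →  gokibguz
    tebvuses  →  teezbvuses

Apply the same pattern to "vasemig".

vaezsemig

"vasemig" has last vowel 'i'. The one such stem in the data (kofin → koezfin) inserts -ez- after the first vowel (as do bufdeh, tebvuses), so the same rule applies.
So vasemig → vaezsemig.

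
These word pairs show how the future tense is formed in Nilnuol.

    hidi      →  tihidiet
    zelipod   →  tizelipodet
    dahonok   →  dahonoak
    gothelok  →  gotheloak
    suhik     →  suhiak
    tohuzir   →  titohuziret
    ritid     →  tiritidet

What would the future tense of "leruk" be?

"leruk" ends in -k. The stems ending in -k (dahonok → dahonoak, suhik → suhiak, gothelok → gotheloak) drop the final letter and add -ak.
So leruk → leruak.

leruak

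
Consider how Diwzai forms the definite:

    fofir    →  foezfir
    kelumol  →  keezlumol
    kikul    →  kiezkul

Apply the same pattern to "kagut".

Every pair shown (fofir → foezfir, kelumol → keezlumol, kikul → kiezkul) follows the same rule: insert -ez- after the first vowel.
So kagut → kaezgut.

kaezgut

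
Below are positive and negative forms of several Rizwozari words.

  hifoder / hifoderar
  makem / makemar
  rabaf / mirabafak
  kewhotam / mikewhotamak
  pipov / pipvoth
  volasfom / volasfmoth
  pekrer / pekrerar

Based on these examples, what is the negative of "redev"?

redevar

"redev" has last vowel 'e'. The stems whose last vowel is 'e' (makem → makemar, pekrer → pekrerar, hifoder → hifoderar) add -ar.
So redev → redevar.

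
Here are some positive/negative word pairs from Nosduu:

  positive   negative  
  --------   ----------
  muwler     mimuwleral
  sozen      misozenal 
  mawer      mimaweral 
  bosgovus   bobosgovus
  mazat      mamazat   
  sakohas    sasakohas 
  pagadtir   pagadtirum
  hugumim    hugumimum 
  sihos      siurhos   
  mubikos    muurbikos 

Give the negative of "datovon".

muwler and pagadtir both end in -r yet inflect differently (mimuwleral, pagadtirum), so the final letter is not what conditions the rule; the last vowel is.
"datovon" has last vowel 'o'. The stems whose last vowel is 'o' (sihos → siurhos, mubikos → muurbikos) insert -ur- after the first vowel.
So datovon → daurtovon.

daurtovon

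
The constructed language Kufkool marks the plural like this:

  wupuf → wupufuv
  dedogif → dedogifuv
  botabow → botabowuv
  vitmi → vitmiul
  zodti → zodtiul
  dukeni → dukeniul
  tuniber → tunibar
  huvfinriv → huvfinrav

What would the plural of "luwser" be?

luwsar

dedogif and vitmi both have last vowel 'i' yet inflect differently (dedogifuv, vitmiul), so the last vowel is not what conditions the rule; the final letter is.
"luwser" ends in -r. The one such stem in the data (tuniber → tunibar) changes the last vowel to 'a' (as does huvfinriv), so the same rule applies.
The other patterns: stems ending in -f or -w add -uv; stems ending in -i add -ul.
So luwser → luwsar.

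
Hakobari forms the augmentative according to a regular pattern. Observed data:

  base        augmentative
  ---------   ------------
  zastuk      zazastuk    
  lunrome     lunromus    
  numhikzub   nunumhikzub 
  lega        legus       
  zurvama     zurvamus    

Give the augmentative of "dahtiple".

"dahtiple" ends in a vowel. The stems ending in a vowel (lega → legus, zurvama → zurvamus, lunrome → lunromus) drop the final letter and add -us.
So dahtiple → dahtiplus.

dahtiplus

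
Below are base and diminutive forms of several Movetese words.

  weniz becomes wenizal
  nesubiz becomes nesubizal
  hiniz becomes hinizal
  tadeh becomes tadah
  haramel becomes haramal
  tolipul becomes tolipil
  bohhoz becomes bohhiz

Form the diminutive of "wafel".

haramel and tolipul both end in -l yet inflect differently (haramal, tolipil), so the final letter is not what conditions the rule; the last vowel is.
"wafel" has last vowel 'e'. The stems whose last vowel is 'e' (tadeh → tadah, haramel → haramal) change the last vowel to 'a'.
The other patterns: stems whose last vowel is 'i' add -al; stems whose last vowel is 'o' or 'u' change the last vowel to 'i'.
So wafel → wafal.

wafal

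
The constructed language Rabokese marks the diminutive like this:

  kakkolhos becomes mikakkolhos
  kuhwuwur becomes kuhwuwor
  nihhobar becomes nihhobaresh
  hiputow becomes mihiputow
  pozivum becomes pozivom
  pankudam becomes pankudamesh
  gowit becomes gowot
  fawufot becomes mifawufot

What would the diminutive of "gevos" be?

migevos

pankudam and pozivum both end in -m yet inflect differently (pankudamesh, pozivom), so the final letter is not what conditions the rule; the last vowel is.
"gevos" has last vowel 'o'. The stems whose last vowel is 'o' (kakkolhos → mikakkolhos, fawufot → mifawufot, hiputow → mihiputow) add the prefix mi-.
The other patterns: stems whose last vowel is 'a' add -esh; stems whose last vowel is 'i' or 'u' change the last vowel to 'o'.
So gevos → migevos.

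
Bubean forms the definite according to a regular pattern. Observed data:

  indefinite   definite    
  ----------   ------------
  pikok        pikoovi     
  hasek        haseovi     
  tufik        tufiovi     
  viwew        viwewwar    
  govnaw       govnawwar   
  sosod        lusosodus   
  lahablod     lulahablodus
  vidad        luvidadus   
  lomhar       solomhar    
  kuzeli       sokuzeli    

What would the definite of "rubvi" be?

sorubvi

hasek and viwew both have last vowel 'e' yet inflect differently (haseovi, viwewwar), so the last vowel is not what conditions the rule; the final letter is.
"rubvi" ends in -i. The one such stem in the data (kuzeli → sokuzeli) adds the prefix so-, so the same rule applies.
So rubvi → sorubvi.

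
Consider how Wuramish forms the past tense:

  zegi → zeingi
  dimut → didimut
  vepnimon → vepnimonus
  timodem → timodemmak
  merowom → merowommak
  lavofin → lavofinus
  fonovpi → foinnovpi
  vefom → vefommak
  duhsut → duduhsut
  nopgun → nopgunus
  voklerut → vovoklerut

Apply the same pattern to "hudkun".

hudkunus

merowom and vepnimon both have last vowel 'o' yet inflect differently (merowommak, vepnimonus), so the last vowel is not what conditions the rule; the final letter is.
"hudkun" ends in -n. The stems ending in -n (nopgun → nopgunus, lavofin → lavofinus, vepnimon → vepnimonus) add -us.
So hudkun → hudkunus.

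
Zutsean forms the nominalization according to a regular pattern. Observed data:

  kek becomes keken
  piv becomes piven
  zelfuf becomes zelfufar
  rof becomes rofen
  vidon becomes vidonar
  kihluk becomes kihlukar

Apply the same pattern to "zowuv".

zowuvar

kek and kihluk both end in -k yet inflect differently (keken, kihlukar), so the final letter is not what conditions the rule; the number of vowels is.
"zowuv" has 2 vowels. The stems with 2 vowels (kihluk → kihlukar, vidon → vidonar, zelfuf → zelfufar) add -ar.
The other pattern: stems with 1 vowel add -en.
So zowuv → zowuvar.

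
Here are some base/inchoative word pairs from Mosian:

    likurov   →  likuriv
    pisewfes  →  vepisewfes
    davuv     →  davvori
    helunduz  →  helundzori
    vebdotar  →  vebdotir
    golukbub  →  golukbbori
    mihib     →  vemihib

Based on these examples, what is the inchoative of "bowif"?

"bowif" has last vowel 'i'. The one such stem in the data (mihib → vemihib) adds the prefix ve-, so the same rule applies.
So bowif → vebowif.

vebowif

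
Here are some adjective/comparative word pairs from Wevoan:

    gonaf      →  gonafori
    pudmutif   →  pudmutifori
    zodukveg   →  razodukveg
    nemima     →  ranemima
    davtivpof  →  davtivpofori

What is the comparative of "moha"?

ramoha

gonaf and nemima both have last vowel 'a' yet inflect differently (gonafori, ranemima), so the last vowel is not what conditions the rule; the final letter is.
"moha" ends in -a. The one such stem in the data (nemima → ranemima) adds the prefix ra-, so the same rule applies.
So moha → ramoha.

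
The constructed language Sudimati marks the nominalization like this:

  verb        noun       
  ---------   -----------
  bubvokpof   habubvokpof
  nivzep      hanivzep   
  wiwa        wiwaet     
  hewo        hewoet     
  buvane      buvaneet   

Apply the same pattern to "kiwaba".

hewo and bubvokpof both have last vowel 'o' yet inflect differently (hewoet, habubvokpof), so the last vowel is not what conditions the rule; whether the stem ends in a vowel or a consonant is.
"kiwaba" ends in a vowel. The stems ending in a vowel (hewo → hewoet, buvane → buvaneet, wiwa → wiwaet) add -et.
The other pattern: stems ending in a consonant add the prefix ha-.
So kiwaba → kiwabaet.

kiwabaet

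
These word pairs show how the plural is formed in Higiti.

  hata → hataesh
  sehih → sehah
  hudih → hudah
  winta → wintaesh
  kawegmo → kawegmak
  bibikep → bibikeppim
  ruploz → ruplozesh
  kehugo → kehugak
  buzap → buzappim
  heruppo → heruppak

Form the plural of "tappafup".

buzap and hata both have last vowel 'a' yet inflect differently (buzappim, hataesh), so the last vowel is not what conditions the rule; the final letter is.
"tappafup" ends in -p. The stems ending in -p (buzap → buzappim, bibikep → bibikeppim) double the final consonant and add -im.
The other patterns: stems ending in -h change the last vowel to 'a'; stems ending in -o drop the final letter and add -ak; stems ending in -a or -z add -esh.
So tappafup → tappafuppim.

tappafuppim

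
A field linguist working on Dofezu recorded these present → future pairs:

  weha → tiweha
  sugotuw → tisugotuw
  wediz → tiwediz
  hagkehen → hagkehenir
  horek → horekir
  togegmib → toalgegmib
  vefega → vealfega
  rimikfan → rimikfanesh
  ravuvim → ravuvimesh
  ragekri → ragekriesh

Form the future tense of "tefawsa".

weha and vefega both end in -a yet inflect differently (tiweha, vealfega), so the final letter is not what conditions the rule; the first letter is.
"tefawsa" begins with t-. The one such stem in the data (togegmib → toalgegmib) inserts -al- after the first vowel (as does vefega), so the same rule applies.
So tefawsa → tealfawsa.

tealfawsa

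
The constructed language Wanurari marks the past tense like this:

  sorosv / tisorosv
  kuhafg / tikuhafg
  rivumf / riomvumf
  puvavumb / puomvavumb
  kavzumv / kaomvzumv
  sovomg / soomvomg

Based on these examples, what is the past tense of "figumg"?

fiomgumg

sorosv and kavzumv both end in -v yet inflect differently (tisorosv, kaomvzumv), so the final letter is not what conditions the rule; the second-to-last letter is.
"figumg" has second-to-last letter 'm'. The stems whose second-to-last letter is 'm' (rivumf → riomvumf, puvavumb → puomvavumb, kavzumv → kaomvzumv) insert -om- after the first vowel.
The other pattern: stems whose second-to-last letter is 'f' or 's' add the prefix ti-.
So figumg → fiomgumg.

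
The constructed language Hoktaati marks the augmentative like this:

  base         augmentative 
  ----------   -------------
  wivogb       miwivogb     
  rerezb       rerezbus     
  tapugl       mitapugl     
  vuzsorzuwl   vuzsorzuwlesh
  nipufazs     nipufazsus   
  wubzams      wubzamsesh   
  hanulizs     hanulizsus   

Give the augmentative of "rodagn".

rerezb and wivogb both end in -b yet inflect differently (rerezbus, miwivogb), so the final letter is not what conditions the rule; the second-to-last letter is.
"rodagn" has second-to-last letter 'g'. The stems whose second-to-last letter is 'g' (tapugl → mitapugl, wivogb → miwivogb) add the prefix mi-.
The other patterns: stems whose second-to-last letter is 'z' add -us; stems whose second-to-last letter is 'm' or 'w' add -esh.
So rodagn → mirodagn.

mirodagn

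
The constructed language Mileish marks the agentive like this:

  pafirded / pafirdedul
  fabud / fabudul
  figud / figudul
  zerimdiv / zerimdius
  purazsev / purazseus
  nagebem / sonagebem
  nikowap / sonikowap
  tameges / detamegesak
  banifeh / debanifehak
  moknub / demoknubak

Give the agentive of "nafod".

pafirded and purazsev both have last vowel 'e' yet inflect differently (pafirdedul, purazseus), so the last vowel is not what conditions the rule; the final letter is.
"nafod" ends in -d. The stems ending in -d (pafirded → pafirdedul, fabud → fabudul, figud → figudul) add -ul.
So nafod → nafodul.

nafodul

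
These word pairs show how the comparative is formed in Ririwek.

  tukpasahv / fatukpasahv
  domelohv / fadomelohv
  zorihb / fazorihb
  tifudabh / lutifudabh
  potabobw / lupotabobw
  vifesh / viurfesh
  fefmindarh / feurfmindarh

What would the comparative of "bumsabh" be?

tifudabh and vifesh both end in -h yet inflect differently (lutifudabh, viurfesh), so the final letter is not what conditions the rule; the second-to-last letter is.
"bumsabh" has second-to-last letter 'b'. The stems whose second-to-last letter is 'b' (tifudabh → lutifudabh, potabobw → lupotabobw) add the prefix lu-.
The other patterns: stems whose second-to-last letter is 'h' add the prefix fa-; stems whose second-to-last letter is 'r' or 's' insert -ur- after the first vowel.
So bumsabh → lubumsabh.

lubumsabh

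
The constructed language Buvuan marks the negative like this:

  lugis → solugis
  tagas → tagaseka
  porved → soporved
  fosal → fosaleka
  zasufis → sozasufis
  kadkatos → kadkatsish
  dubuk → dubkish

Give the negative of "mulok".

mulkish

zasufis and kadkatos both end in -s yet inflect differently (sozasufis, kadkatsish), so the final letter is not what conditions the rule; the last vowel is.
"mulok" has last vowel 'o'. The one such stem in the data (kadkatos → kadkatsish) deletes the last vowel and adds -ish (as does dubuk), so the same rule applies.
So mulok → mulkish.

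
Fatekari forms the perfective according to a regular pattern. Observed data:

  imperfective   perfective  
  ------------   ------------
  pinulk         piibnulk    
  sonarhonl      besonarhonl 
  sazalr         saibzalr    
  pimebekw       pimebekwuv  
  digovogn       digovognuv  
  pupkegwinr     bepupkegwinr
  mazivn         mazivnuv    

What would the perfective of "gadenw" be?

begadenw

sazalr and pupkegwinr both end in -r yet inflect differently (saibzalr, bepupkegwinr), so the final letter is not what conditions the rule; the second-to-last letter is.
"gadenw" has second-to-last letter 'n'. The stems whose second-to-last letter is 'n' (sonarhonl → besonarhonl, pupkegwinr → bepupkegwinr) add the prefix be-.
So gadenw → begadenw.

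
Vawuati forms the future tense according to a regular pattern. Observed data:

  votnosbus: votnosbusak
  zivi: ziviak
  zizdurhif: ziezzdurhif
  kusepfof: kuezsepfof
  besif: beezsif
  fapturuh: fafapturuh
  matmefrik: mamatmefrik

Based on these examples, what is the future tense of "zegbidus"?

zegbidusak

zivi and zizdurhif both have last vowel 'i' yet inflect differently (ziviak, ziezzdurhif), so the last vowel is not what conditions the rule; the final letter is.
"zegbidus" ends in -s. The one such stem in the data (votnosbus → votnosbusak) adds -ak, so the same rule applies.
The other patterns: stems ending in -f insert -ez- after the first vowel; stems ending in -h or -k repeat the first consonant+vowel as a prefix.
So zegbidus → zegbidusak.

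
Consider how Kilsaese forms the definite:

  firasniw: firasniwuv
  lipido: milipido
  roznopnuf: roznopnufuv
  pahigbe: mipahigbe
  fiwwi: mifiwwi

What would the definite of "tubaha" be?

fiwwi and firasniw both have last vowel 'i' yet inflect differently (mifiwwi, firasniwuv), so the last vowel is not what conditions the rule; whether the stem ends in a vowel or a consonant is.
"tubaha" ends in a vowel. The stems ending in a vowel (pahigbe → mipahigbe, lipido → milipido, fiwwi → mifiwwi) add the prefix mi-.
So tubaha → mitubaha.

mitubaha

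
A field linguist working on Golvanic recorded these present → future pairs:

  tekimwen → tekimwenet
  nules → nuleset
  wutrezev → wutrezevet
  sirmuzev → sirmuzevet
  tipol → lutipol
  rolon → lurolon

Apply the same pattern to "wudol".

luwudol

tekimwen and rolon both end in -n yet inflect differently (tekimwenet, lurolon), so the final letter is not what conditions the rule; the last vowel is.
"wudol" has last vowel 'o'. The stems whose last vowel is 'o' (tipol → lutipol, rolon → lurolon) add the prefix lu-.
The other pattern: stems whose last vowel is 'e' add -et.
So wudol → luwudol.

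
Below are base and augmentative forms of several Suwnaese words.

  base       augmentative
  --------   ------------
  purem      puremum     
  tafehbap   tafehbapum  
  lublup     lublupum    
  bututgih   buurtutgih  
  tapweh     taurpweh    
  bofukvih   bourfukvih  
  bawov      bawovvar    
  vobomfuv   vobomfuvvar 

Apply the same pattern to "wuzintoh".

wuurzintoh

tapweh and purem both have last vowel 'e' yet inflect differently (taurpweh, puremum), so the last vowel is not what conditions the rule; the final letter is.
"wuzintoh" ends in -h. The stems ending in -h (tapweh → taurpweh, bututgih → buurtutgih, bofukvih → bourfukvih) insert -ur- after the first vowel.
The other patterns: stems ending in -m or -p add -um; stems ending in -v double the final consonant and add -ar.
So wuzintoh → wuurzintoh.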